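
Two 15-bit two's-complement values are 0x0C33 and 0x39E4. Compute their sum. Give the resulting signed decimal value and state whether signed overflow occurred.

-14825; overflow

0x0C33 = 000110000110011 = 3123 (signed)
0x39E4 = 011100111100100 = 14820 (signed)
  000110000110011
+ 011100111100100
= 100011000010111
Result 100011000010111: MSB = 1 → 17943 − 32768 = -14825.
Both addends are non-negative but the stored result is negative: signed overflow. The true value 3123 + 14820 = 17943 lies outside [-16384, 16383].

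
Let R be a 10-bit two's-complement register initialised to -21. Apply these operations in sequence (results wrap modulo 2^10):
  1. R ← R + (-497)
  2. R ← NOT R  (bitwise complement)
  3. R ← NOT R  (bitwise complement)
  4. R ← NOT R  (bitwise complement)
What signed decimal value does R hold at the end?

Start: R = -21 = 1111101011.
R = -21 + (-497) = -518; wraps to 506 = 0111111010
R = NOT 0111111010 = 1000000101 = -507
R = NOT 1000000101 = 0111111010 = 506
R = NOT 0111111010 = 1000000101 = -507

-507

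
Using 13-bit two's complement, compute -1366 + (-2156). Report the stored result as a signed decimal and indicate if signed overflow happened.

-3522; no overflow

-1366 → 1101010101010
-2156 → 1011110010100
  1101010101010
+ 1011110010100
= 1001000111110  (discard carry-out 1)
Result 1001000111110: MSB = 1 → 4670 − 8192 = -3522.
Both addends are negative and so is the stored result: no signed overflow.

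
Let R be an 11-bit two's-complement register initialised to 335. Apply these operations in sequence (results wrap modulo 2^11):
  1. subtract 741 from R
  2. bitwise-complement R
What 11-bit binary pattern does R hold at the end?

Start: R = 335 = 00101001111.
R = 335 − 741 = -406 = 11001101010
R = NOT 11001101010 = 00110010101 = 405

00110010101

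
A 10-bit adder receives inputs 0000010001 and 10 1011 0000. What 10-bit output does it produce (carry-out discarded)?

  0000010001
+ 1010110000
= 1011000001

1011000001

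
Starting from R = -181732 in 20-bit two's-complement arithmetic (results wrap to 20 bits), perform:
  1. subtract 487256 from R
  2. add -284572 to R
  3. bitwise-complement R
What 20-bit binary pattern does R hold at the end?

Start: R = -181732 = 11010011101000011100.
R = -181732 − 487256 = -668988; wraps to 379588 = 01011100101011000100
R = 379588 + (-284572) = 95016 = 00010111001100101000
R = NOT 00010111001100101000 = 11101000110011010111 = -95017

11101000110011010111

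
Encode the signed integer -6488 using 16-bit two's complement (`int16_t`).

|-6488| = 6488 = 0001100101011000 in 16 bits.
Invert the bits: 1110011010100111. Add 1: 1110011010101000.
Check: 1110011010101000 reads as 59048 − 65536 = -6488.

1110011010101000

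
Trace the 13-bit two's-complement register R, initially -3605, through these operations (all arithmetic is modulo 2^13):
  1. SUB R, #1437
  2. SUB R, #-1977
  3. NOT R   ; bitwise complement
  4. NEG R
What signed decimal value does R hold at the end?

Start: R = -3605 = 1000111101011.
R = -3605 − 1437 = -5042; wraps to 3150 = 0110001001110
R = 3150 − (-1977) = 5127; wraps to -3065 = 1010000000111
R = NOT 1010000000111 = 0101111111000 = 3064
R = −(3064) = -3064 = 1010000001000

-3064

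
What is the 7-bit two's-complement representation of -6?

|-6| = 6 = 0000110 in 7 bits.
Invert the bits: 1111001. Add 1: 1111010.
Check: 1111010 reads as 122 − 128 = -6.

1111010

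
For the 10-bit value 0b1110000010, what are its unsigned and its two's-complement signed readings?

unsigned = 898, signed = -126

Unsigned: 1110000010 = 898.
Signed: MSB=1 → 898 − 1024 = -126.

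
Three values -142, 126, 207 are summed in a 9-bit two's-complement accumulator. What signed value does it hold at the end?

-142 + 126 = -16 (111110000)
-16 + 207 = 191 (010111111)

191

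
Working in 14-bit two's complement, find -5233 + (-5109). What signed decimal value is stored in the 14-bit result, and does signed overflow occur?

6042; overflow

-5233 → 10101110001111
-5109 → 10110000001011
  10101110001111
+ 10110000001011
= 01011110011010  (discard carry-out 1)
Result 01011110011010: MSB = 0 → value 6042.
Both addends are negative but the stored result is non-negative: signed overflow. The true value -5233 + (-5109) = -10342 lies outside [-8192, 8191].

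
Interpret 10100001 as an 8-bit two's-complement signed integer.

-95

MSB is 1, so the value is negative.
Invert: 01011110. Add 1: 01011111 = 95. So the value is −95.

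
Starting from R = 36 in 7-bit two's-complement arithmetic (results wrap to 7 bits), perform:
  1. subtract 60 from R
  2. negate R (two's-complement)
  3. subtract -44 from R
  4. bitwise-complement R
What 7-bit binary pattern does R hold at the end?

Start: R = 36 = 0100100.
R = 36 − 60 = -24 = 1101000
R = −(-24) = 24 = 0011000
R = 24 − (-44) = 68; wraps to -60 = 1000100
R = NOT 1000100 = 0111011 = 59

0111011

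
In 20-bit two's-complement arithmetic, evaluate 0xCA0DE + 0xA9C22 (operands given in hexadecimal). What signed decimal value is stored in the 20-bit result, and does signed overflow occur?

474368; overflow

0xCA0DE = 11001010000011011110 = -220962 (signed)
0xA9C22 = 10101001110000100010 = -353246 (signed)
  11001010000011011110
+ 10101001110000100010
= 01110011110100000000  (discard carry-out 1)
Result 01110011110100000000: MSB = 0 → value 474368.
Both addends are negative but the stored result is non-negative: signed overflow. The true value -220962 + (-353246) = -574208 lies outside [-524288, 524287].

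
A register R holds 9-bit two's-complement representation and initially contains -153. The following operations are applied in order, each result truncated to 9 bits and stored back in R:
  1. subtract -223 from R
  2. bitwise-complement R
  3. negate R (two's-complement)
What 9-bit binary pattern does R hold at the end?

Start: R = -153 = 101100111.
R = -153 − (-223) = 70 = 001000110
R = NOT 001000110 = 110111001 = -71
R = −(-71) = 71 = 001000111

001000111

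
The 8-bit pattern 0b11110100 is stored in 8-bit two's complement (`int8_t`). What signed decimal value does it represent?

-12

MSB is 1, so the value is negative.
Unsigned reading: 244. Subtract 2^8 = 256: 244 − 256 = -12.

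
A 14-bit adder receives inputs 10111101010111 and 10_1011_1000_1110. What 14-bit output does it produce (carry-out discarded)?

  10111101010111
+ 10101110001110
= 01101011100101  (discard carry-out 1)

01101011100101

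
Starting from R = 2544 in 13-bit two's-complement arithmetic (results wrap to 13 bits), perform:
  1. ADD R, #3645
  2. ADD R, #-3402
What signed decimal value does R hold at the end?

2787

Start: R = 2544 = 0100111110000.
R = 2544 + 3645 = 6189; wraps to -2003 = 1100000101101
R = -2003 + (-3402) = -5405; wraps to 2787 = 0101011100011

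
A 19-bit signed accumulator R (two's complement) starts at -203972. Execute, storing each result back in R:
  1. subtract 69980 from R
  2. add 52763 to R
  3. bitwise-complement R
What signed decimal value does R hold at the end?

221188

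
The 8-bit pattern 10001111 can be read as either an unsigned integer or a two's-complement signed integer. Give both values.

Unsigned: 10001111 = 143.
Signed: MSB=1 → 143 − 256 = -113.

unsigned = 143, signed = -113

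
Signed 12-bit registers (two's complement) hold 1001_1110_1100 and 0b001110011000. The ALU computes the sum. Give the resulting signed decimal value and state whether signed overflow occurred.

-636; no overflow

1001_1110_1100 → 100111101100 = -1556 (signed)
0b001110011000 → 001110011000 = 920 (signed)
  100111101100
+ 001110011000
= 110110000100
Result 110110000100: MSB = 1 → 3460 − 4096 = -636.
Addends have opposite signs, so signed overflow cannot occur.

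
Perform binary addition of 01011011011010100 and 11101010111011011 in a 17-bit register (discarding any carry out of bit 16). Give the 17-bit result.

01000110010101111

  01011011011010100
+ 11101010111011011
= 01000110010101111  (discard carry-out 1)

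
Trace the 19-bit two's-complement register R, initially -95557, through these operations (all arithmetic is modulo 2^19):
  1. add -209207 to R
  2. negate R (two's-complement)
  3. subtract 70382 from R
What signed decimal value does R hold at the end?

Start: R = -95557 = 1101000101010111011.
R = -95557 + (-209207) = -304764; wraps to 219524 = 0110101100110000100
R = −(219524) = -219524 = 1001010011001111100
R = -219524 − 70382 = -289906; wraps to 234382 = 0111001001110001110

234382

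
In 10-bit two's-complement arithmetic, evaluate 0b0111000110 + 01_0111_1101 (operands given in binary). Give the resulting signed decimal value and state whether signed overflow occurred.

-189; overflow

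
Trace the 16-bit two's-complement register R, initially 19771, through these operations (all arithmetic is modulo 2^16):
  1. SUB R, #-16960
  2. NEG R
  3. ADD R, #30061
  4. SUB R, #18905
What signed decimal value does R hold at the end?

-25575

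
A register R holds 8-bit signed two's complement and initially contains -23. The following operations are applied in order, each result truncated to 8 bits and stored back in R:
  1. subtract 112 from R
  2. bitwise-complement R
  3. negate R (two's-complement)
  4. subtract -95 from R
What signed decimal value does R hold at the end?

Start: R = -23 = 11101001.
R = -23 − 112 = -135; wraps to 121 = 01111001
R = NOT 01111001 = 10000110 = -122
R = −(-122) = 122 = 01111010
R = 122 − (-95) = 217; wraps to -39 = 11011001

-39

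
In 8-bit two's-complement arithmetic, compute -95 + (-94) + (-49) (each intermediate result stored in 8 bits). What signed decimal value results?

18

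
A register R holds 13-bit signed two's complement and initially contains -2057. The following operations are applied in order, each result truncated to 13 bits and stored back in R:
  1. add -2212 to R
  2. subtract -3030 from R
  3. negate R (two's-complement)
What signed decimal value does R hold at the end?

Start: R = -2057 = 1011111110111.
R = -2057 + (-2212) = -4269; wraps to 3923 = 0111101010011
R = 3923 − (-3030) = 6953; wraps to -1239 = 1101100101001
R = −(-1239) = 1239 = 0010011010111

1239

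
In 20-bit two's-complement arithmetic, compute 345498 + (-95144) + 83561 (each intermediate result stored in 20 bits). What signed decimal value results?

333915

345498 + (-95144) = 250354 (00111101000111110010)
250354 + 83561 = 333915 (01010001100001011011)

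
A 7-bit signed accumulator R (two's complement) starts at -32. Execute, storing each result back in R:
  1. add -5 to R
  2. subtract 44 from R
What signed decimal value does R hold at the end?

Start: R = -32 = 1100000.
R = -32 + (-5) = -37 = 1011011
R = -37 − 44 = -81; wraps to 47 = 0101111

47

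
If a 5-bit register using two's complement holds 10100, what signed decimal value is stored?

MSB is 1, so the value is negative.
Invert: 01011. Add 1: 01100 = 12. So the value is −12.

-12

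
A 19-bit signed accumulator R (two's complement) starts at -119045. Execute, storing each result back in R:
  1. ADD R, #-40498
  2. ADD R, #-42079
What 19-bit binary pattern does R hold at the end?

1001110110001101010

Start: R = -119045 = 1100010111011111011.
R = -119045 + (-40498) = -159543 = 1011001000011001001
R = -159543 + (-42079) = -201622 = 1001110110001101010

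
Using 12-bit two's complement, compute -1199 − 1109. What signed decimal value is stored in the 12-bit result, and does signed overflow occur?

1788; overflow

-1199 → 101101010001
1109 → 010001010101
Subtract via negate-and-add: invert 010001010101 + 1 = 101110101011 (i.e. -1109).
  101101010001
+ 101110101011
= 011011111100  (discard carry-out 1)
Result 011011111100: MSB = 0 → value 1788.
Both addends (after negating the subtrahend) are negative but the stored result is non-negative: signed overflow. The true value -1199 − 1109 = -2308 lies outside [-2048, 2047].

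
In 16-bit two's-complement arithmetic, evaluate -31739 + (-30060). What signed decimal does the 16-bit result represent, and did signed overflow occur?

-31739 → 1000010000000101
-30060 → 1000101010010100
  1000010000000101
+ 1000101010010100
= 0000111010011001  (discard carry-out 1)
Result 0000111010011001: MSB = 0 → value 3737.
Both addends are negative but the stored result is non-negative: signed overflow. The true value -31739 + (-30060) = -61799 lies outside [-32768, 32767].

3737; overflow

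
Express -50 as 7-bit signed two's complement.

|-50| = 50 = 0110010 in 7 bits.
Invert the bits: 1001101. Add 1: 1001110.

1001110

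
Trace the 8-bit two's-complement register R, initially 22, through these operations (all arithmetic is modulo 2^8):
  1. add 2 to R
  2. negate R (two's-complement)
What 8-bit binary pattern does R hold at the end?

Start: R = 22 = 00010110.
R = 22 + 2 = 24 = 00011000
R = −(24) = -24 = 11101000

11101000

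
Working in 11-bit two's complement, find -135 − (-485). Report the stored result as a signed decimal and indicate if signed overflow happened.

-135 → 11101111001
-485 → 11000011011
Subtract via negate-and-add: invert 11000011011 + 1 = 00111100101 (i.e. 485).
  11101111001
+ 00111100101
= 00101011110  (discard carry-out 1)
Result 00101011110: MSB = 0 → value 350.
Addends (after negating the subtrahend) have opposite signs, so signed overflow cannot occur.

350; no overflow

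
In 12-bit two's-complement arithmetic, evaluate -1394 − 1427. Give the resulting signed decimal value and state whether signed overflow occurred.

1275; overflow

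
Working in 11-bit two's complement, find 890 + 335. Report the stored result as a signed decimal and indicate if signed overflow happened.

-823; overflow

890 → 01101111010
335 → 00101001111
  01101111010
+ 00101001111
= 10011001001
Result 10011001001: MSB = 1 → 1225 − 2048 = -823.
Both addends are non-negative but the stored result is negative: signed overflow. The true value 890 + 335 = 1225 lies outside [-1024, 1023].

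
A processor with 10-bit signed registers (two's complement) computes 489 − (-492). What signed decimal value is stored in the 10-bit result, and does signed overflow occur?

489 → 0111101001
-492 → 1000010100
Subtract via negate-and-add: invert 1000010100 + 1 = 0111101100 (i.e. 492).
  0111101001
+ 0111101100
= 1111010101
Result 1111010101: MSB = 1 → 981 − 1024 = -43.
Both addends (after negating the subtrahend) are non-negative but the stored result is negative: signed overflow. The true value 489 − (-492) = 981 lies outside [-512, 511].

-43; overflow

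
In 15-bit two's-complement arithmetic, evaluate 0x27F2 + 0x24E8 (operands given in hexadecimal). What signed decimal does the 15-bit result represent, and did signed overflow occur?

-13094; overflow

0x27F2 = 010011111110010 = 10226 (signed)
0x24E8 = 010010011101000 = 9448 (signed)
  010011111110010
+ 010010011101000
= 100110011011010
Result 100110011011010: MSB = 1 → 19674 − 32768 = -13094.
Both addends are non-negative but the stored result is negative: signed overflow. The true value 10226 + 9448 = 19674 lies outside [-16384, 16383].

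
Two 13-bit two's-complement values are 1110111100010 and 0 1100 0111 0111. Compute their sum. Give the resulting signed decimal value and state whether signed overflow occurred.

2649; no overflow

1110111100010 = -542 (signed)
0 1100 0111 0111 → 0110001110111 = 3191 (signed)
  1110111100010
+ 0110001110111
= 0101001011001  (discard carry-out 1)
Result 0101001011001: MSB = 0 → value 2649.
Addends have opposite signs, so signed overflow cannot occur.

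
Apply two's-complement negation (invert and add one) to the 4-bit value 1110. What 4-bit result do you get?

0010

Invert: 0001. Add 1: 0010.
Check: 1110 = -2, 0010 = 2.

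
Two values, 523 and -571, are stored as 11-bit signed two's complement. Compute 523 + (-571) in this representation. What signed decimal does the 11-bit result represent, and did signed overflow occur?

-48; no overflow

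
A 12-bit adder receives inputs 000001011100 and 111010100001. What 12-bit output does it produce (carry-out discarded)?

  000001011100
+ 111010100001
= 111011111101

111011111101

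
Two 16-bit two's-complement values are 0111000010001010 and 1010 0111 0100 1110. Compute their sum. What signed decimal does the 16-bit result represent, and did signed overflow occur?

0111000010001010 = 28810 (signed)
1010 0111 0100 1110 → 1010011101001110 = -22706 (signed)
  0111000010001010
+ 1010011101001110
= 0001011111011000  (discard carry-out 1)
Result 0001011111011000: MSB = 0 → value 6104.
Addends have opposite signs, so signed overflow cannot occur.

6104; no overflow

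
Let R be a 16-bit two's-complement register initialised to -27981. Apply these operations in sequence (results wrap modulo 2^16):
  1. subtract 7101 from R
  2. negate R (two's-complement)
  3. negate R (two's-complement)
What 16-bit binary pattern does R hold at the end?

Start: R = -27981 = 1001001010110011.
R = -27981 − 7101 = -35082; wraps to 30454 = 0111011011110110
R = −(30454) = -30454 = 1000100100001010
R = −(-30454) = 30454 = 0111011011110110

0111011011110110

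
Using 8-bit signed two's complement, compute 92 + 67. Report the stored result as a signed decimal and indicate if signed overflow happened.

-97; overflow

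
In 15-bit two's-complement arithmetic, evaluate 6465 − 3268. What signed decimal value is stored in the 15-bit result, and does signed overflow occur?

3197; no overflow

6465 → 001100101000001
3268 → 000110011000100
Subtract via negate-and-add: invert 000110011000100 + 1 = 111001100111100 (i.e. -3268).
  001100101000001
+ 111001100111100
= 000110001111101  (discard carry-out 1)
Result 000110001111101: MSB = 0 → value 3197.
Addends (after negating the subtrahend) have opposite signs, so signed overflow cannot occur.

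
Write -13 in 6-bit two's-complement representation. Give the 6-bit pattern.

110011

|-13| = 13 = 001101 in 6 bits.
Invert the bits: 110010. Add 1: 110011.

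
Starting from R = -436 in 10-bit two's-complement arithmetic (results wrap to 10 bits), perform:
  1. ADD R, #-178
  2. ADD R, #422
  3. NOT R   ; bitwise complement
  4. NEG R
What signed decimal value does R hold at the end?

-191

Start: R = -436 = 1001001100.
R = -436 + (-178) = -614; wraps to 410 = 0110011010
R = 410 + 422 = 832; wraps to -192 = 1101000000
R = NOT 1101000000 = 0010111111 = 191
R = −(191) = -191 = 1101000001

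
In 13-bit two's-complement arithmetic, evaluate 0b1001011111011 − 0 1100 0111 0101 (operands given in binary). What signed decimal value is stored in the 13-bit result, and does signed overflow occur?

1670; overflow

0b1001011111011 → 1001011111011 = -3333 (signed)
0 1100 0111 0101 → 0110001110101 = 3189 (signed)
Subtract via negate-and-add: invert 0110001110101 + 1 = 1001110001011 (i.e. -3189).
  1001011111011
+ 1001110001011
= 0011010000110  (discard carry-out 1)
Result 0011010000110: MSB = 0 → value 1670.
Both addends (after negating the subtrahend) are negative but the stored result is non-negative: signed overflow. The true value -3333 − 3189 = -6522 lies outside [-4096, 4095].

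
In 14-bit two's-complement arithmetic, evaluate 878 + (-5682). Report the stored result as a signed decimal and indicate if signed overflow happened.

878 → 00001101101110
-5682 → 10100111001110
  00001101101110
+ 10100111001110
= 10110100111100
Result 10110100111100: MSB = 1 → 11580 − 16384 = -4804.
Addends have opposite signs, so signed overflow cannot occur.

-4804; no overflow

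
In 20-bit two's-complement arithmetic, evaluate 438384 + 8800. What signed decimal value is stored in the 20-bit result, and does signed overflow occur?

438384 → 01101011000001110000
8800 → 00000010001001100000
  01101011000001110000
+ 00000010001001100000
= 01101101001011010000
Result 01101101001011010000: MSB = 0 → value 447184.
Both addends are non-negative and so is the stored result: no signed overflow.

447184; no overflow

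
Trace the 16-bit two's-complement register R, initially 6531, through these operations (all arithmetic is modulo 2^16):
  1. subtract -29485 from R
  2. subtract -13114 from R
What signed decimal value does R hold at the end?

-16406

Start: R = 6531 = 0001100110000011.
R = 6531 − (-29485) = 36016; wraps to -29520 = 1000110010110000
R = -29520 − (-13114) = -16406 = 1011111111101010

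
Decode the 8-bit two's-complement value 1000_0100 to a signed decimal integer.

MSB is 1, so the value is negative.
Unsigned reading: 132. Subtract 2^8 = 256: 132 − 256 = -124.

-124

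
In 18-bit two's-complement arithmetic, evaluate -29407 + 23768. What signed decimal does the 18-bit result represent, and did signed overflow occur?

-29407 → 111000110100100001
23768 → 000101110011011000
  111000110100100001
+ 000101110011011000
= 111110100111111001
Result 111110100111111001: MSB = 1 → 256505 − 262144 = -5639.
Addends have opposite signs, so signed overflow cannot occur.

-5639; no overflow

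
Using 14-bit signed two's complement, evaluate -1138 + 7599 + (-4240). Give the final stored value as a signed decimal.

-1138 + 7599 = 6461 (01100100111101)
6461 + (-4240) = 2221 (00100010101101)

2221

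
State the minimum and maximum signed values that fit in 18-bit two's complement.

min = -131072, max = 131071

Minimum: −2^17 = -131072.
Maximum: 2^17 − 1 = 131071.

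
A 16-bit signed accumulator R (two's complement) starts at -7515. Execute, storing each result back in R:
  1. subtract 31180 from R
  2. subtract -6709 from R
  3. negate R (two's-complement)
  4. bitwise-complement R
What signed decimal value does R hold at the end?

-31987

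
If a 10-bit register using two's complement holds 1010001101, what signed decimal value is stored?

-371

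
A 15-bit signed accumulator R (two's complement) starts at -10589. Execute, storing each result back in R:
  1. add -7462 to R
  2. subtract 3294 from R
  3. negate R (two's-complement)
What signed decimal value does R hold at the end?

Start: R = -10589 = 101011010100011.
R = -10589 + (-7462) = -18051; wraps to 14717 = 011100101111101
R = 14717 − 3294 = 11423 = 010110010011111
R = −(11423) = -11423 = 101001101100001

-11423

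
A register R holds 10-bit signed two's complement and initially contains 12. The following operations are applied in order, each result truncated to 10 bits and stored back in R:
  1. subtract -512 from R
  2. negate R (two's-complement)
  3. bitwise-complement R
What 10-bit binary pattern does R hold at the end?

Start: R = 12 = 0000001100.
R = 12 − (-512) = 524; wraps to -500 = 1000001100
R = −(-500) = 500 = 0111110100
R = NOT 0111110100 = 1000001011 = -501

1000001011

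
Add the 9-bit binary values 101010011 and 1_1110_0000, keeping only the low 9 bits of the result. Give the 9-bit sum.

  101010011
+ 111100000
= 100110011  (discard carry-out 1)

100110011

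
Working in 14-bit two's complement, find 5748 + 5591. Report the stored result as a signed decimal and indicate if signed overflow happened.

5748 → 01011001110100
5591 → 01010111010111
  01011001110100
+ 01010111010111
= 10110001001011
Result 10110001001011: MSB = 1 → 11339 − 16384 = -5045.
Both addends are non-negative but the stored result is negative: signed overflow. The true value 5748 + 5591 = 11339 lies outside [-8192, 8191].

-5045; overflow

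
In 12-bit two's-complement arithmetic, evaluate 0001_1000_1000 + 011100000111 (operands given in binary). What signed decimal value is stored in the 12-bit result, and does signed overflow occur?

-1905; overflow

0001_1000_1000 → 000110001000 = 392 (signed)
011100000111 = 1799 (signed)
  000110001000
+ 011100000111
= 100010001111
Result 100010001111: MSB = 1 → 2191 − 4096 = -1905.
Both addends are non-negative but the stored result is negative: signed overflow. The true value 392 + 1799 = 2191 lies outside [-2048, 2047].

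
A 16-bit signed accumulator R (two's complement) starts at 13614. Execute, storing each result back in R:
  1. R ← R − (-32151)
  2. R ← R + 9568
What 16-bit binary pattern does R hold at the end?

Start: R = 13614 = 0011010100101110.
R = 13614 − (-32151) = 45765; wraps to -19771 = 1011001011000101
R = -19771 + 9568 = -10203 = 1101100000100101

1101100000100101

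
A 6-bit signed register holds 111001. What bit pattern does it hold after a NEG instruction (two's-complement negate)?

Invert: 000110. Add 1: 000111.
Check: 111001 = -7, 000111 = 7.

000111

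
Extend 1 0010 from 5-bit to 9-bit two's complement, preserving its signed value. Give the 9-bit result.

111110010

MSB of 10010 is 1; replicate it into the new high bits.
1111|10010 → 111110010 (still -14).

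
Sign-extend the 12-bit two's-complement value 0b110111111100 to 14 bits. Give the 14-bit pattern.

MSB of 110111111100 is 1; replicate it into the new high bits.
11|110111111100 → 11110111111100 (still -516).

11110111111100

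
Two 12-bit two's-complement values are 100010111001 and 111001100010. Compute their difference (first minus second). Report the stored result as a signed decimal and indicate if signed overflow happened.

100010111001 = -1863 (signed)
111001100010 = -414 (signed)
Subtract via negate-and-add: invert 111001100010 + 1 = 000110011110 (i.e. 414).
  100010111001
+ 000110011110
= 101001010111
Result 101001010111: MSB = 1 → 2647 − 4096 = -1449.
Addends (after negating the subtrahend) have opposite signs, so signed overflow cannot occur.

-1449; no overflow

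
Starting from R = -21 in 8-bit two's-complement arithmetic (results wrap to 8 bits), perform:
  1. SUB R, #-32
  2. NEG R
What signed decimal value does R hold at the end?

Start: R = -21 = 11101011.
R = -21 − (-32) = 11 = 00001011
R = −(11) = -11 = 11110101

-11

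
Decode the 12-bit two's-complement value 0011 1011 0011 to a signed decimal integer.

MSB is 0, so the value is non-negative: 001110110011 = 947.

947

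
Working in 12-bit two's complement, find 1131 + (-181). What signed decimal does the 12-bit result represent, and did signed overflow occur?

1131 → 010001101011
-181 → 111101001011
  010001101011
+ 111101001011
= 001110110110  (discard carry-out 1)
Result 001110110110: MSB = 0 → value 950.
Addends have opposite signs, so signed overflow cannot occur.

950; no overflow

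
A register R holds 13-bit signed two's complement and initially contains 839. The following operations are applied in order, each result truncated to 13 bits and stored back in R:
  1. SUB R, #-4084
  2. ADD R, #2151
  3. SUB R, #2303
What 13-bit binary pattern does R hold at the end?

Start: R = 839 = 0001101000111.
R = 839 − (-4084) = 4923; wraps to -3269 = 1001100111011
R = -3269 + 2151 = -1118 = 1101110100010
R = -1118 − 2303 = -3421 = 1001010100011

1001010100011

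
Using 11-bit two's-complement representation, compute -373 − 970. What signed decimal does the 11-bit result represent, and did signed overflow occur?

705; overflow

-373 → 11010001011
970 → 01111001010
Subtract via negate-and-add: invert 01111001010 + 1 = 10000110110 (i.e. -970).
  11010001011
+ 10000110110
= 01011000001  (discard carry-out 1)
Result 01011000001: MSB = 0 → value 705.
Both addends (after negating the subtrahend) are negative but the stored result is non-negative: signed overflow. The true value -373 − 970 = -1343 lies outside [-1024, 1023].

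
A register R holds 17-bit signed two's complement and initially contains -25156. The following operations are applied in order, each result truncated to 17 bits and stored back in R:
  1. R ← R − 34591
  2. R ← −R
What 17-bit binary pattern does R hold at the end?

Start: R = -25156 = 11001110110111100.
R = -25156 − 34591 = -59747 = 10001011010011101
R = −(-59747) = 59747 = 01110100101100011

01110100101100011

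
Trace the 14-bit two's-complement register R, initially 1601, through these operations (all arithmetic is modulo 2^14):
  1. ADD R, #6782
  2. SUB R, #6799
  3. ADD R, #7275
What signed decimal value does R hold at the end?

-7525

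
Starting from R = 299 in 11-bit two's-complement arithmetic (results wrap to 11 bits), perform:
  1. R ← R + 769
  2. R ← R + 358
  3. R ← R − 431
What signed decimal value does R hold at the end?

995

Start: R = 299 = 00100101011.
R = 299 + 769 = 1068; wraps to -980 = 10000101100
R = -980 + 358 = -622 = 10110010010
R = -622 − 431 = -1053; wraps to 995 = 01111100011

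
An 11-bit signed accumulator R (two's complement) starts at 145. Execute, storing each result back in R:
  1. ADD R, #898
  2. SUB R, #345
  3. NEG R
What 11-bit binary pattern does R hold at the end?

10101000110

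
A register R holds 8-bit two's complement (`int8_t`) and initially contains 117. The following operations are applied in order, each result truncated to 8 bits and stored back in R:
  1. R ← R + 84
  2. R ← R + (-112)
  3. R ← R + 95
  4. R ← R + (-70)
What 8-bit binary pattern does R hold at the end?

Start: R = 117 = 01110101.
R = 117 + 84 = 201; wraps to -55 = 11001001
R = -55 + (-112) = -167; wraps to 89 = 01011001
R = 89 + 95 = 184; wraps to -72 = 10111000
R = -72 + (-70) = -142; wraps to 114 = 01110010

01110010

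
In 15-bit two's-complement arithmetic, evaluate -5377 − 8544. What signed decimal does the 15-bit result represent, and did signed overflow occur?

-13921; no overflow

-5377 → 110101011111111
8544 → 010000101100000
Subtract via negate-and-add: invert 010000101100000 + 1 = 101111010100000 (i.e. -8544).
  110101011111111
+ 101111010100000
= 100100110011111  (discard carry-out 1)
Result 100100110011111: MSB = 1 → 18847 − 32768 = -13921.
Both addends (after negating the subtrahend) are negative and so is the stored result: no signed overflow.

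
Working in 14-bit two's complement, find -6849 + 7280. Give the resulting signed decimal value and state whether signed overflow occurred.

431; no overflow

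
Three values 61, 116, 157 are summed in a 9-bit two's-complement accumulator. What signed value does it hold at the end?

61 + 116 = 177 (010110001)
177 + 157 = 334 → wraps to -178 (101001110)

-178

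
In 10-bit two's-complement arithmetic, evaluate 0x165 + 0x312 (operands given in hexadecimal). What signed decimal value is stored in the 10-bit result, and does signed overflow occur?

119; no overflow

0x165 = 0101100101 = 357 (signed)
0x312 = 1100010010 = -238 (signed)
  0101100101
+ 1100010010
= 0001110111  (discard carry-out 1)
Result 0001110111: MSB = 0 → value 119.
Addends have opposite signs, so signed overflow cannot occur.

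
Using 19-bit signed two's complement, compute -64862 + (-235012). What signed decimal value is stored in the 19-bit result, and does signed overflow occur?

224414; overflow

-64862 → 1110000001010100010
-235012 → 1000110100111111100
  1110000001010100010
+ 1000110100111111100
= 0110110110010011110  (discard carry-out 1)
Result 0110110110010011110: MSB = 0 → value 224414.
Both addends are negative but the stored result is non-negative: signed overflow. The true value -64862 + (-235012) = -299874 lies outside [-262144, 262143].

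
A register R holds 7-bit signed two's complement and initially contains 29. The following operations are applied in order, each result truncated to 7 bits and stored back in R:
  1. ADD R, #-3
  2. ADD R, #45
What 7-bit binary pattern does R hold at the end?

1000111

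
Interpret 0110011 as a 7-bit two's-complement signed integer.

MSB is 0, so the value is non-negative: 0110011 = 51.

51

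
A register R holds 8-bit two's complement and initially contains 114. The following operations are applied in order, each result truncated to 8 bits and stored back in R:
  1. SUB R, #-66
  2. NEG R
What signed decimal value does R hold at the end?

76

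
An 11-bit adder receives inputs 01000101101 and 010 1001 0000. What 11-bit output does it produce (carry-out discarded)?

  01000101101
+ 01010010000
= 10010111101

10010111101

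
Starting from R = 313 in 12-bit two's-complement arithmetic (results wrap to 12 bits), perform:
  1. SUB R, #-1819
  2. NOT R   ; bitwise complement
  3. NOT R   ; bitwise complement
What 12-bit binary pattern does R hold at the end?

100001010100

Start: R = 313 = 000100111001.
R = 313 − (-1819) = 2132; wraps to -1964 = 100001010100
R = NOT 100001010100 = 011110101011 = 1963
R = NOT 011110101011 = 100001010100 = -1964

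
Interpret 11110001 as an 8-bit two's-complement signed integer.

MSB is 1, so the value is negative.
Invert: 00001110. Add 1: 00001111 = 15. So the value is −15.

-15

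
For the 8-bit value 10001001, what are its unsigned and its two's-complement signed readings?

Unsigned: 10001001 = 137.
Signed: MSB=1 → 137 − 256 = -119.

unsigned = 137, signed = -119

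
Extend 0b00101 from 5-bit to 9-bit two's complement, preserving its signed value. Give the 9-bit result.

000000101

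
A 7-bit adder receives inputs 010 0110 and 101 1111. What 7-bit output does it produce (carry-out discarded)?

  0100110
+ 1011111
= 0000101  (discard carry-out 1)

0000101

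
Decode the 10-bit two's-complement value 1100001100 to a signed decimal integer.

MSB is 1, so the value is negative.
Unsigned reading: 780. Subtract 2^10 = 1024: 780 − 1024 = -244.

-244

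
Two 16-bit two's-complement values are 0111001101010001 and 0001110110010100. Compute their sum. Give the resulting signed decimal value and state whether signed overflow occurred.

-28443; overflow

0111001101010001 = 29521 (signed)
0001110110010100 = 7572 (signed)
  0111001101010001
+ 0001110110010100
= 1001000011100101
Result 1001000011100101: MSB = 1 → 37093 − 65536 = -28443.
Both addends are non-negative but the stored result is negative: signed overflow. The true value 29521 + 7572 = 37093 lies outside [-32768, 32767].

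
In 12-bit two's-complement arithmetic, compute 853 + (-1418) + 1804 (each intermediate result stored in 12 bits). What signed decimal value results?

853 + (-1418) = -565 (110111001011)
-565 + 1804 = 1239 (010011010111)

1239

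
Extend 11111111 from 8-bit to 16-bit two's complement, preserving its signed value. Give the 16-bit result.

1111111111111111

MSB of 11111111 is 1; replicate it into the new high bits.
11111111|11111111 → 1111111111111111 (still -1).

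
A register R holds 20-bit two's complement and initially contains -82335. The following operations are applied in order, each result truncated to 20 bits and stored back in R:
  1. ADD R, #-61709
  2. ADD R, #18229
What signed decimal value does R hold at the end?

-125815

Start: R = -82335 = 11101011111001100001.
R = -82335 + (-61709) = -144044 = 11011100110101010100
R = -144044 + 18229 = -125815 = 11100001010010001001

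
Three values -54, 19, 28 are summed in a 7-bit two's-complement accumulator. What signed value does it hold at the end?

-54 + 19 = -35 (1011101)
-35 + 28 = -7 (1111001)

-7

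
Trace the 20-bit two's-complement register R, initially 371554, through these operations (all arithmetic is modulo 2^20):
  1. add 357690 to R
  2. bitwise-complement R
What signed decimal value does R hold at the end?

Start: R = 371554 = 01011010101101100010.
R = 371554 + 357690 = 729244; wraps to -319332 = 10110010000010011100
R = NOT 10110010000010011100 = 01001101111101100011 = 319331

319331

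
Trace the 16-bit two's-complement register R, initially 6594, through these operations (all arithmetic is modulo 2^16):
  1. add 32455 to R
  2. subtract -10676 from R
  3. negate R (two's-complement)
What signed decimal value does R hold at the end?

15811

Start: R = 6594 = 0001100111000010.
R = 6594 + 32455 = 39049; wraps to -26487 = 1001100010001001
R = -26487 − (-10676) = -15811 = 1100001000111101
R = −(-15811) = 15811 = 0011110111000011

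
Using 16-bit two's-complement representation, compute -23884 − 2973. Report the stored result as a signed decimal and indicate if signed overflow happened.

-26857; no overflow

-23884 → 1010001010110100
2973 → 0000101110011101
Subtract via negate-and-add: invert 0000101110011101 + 1 = 1111010001100011 (i.e. -2973).
  1010001010110100
+ 1111010001100011
= 1001011100010111  (discard carry-out 1)
Result 1001011100010111: MSB = 1 → 38679 − 65536 = -26857.
Both addends (after negating the subtrahend) are negative and so is the stored result: no signed overflow.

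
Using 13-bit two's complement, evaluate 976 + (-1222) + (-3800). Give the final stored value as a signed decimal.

-4046

976 + (-1222) = -246 (1111100001010)
-246 + (-3800) = -4046 (1000000110010)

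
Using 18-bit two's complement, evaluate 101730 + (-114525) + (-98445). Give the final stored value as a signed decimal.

-111240

101730 + (-114525) = -12795 (111100111000000101)
-12795 + (-98445) = -111240 (100100110101111000)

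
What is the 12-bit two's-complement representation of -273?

|-273| = 273 = 000100010001 in 12 bits.
Invert the bits: 111011101110. Add 1: 111011101111.

111011101111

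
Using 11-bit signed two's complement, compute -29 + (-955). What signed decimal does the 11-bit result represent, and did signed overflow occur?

-29 → 11111100011
-955 → 10001000101
  11111100011
+ 10001000101
= 10000101000  (discard carry-out 1)
Result 10000101000: MSB = 1 → 1064 − 2048 = -984.
Both addends are negative and so is the stored result: no signed overflow.

-984; no overflow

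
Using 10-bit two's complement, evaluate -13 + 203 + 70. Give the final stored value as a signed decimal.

260

-13 + 203 = 190 (0010111110)
190 + 70 = 260 (0100000100)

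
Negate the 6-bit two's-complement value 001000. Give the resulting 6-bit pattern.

111000

Invert: 110111. Add 1: 111000.
Check: 001000 = 8, 111000 = -8.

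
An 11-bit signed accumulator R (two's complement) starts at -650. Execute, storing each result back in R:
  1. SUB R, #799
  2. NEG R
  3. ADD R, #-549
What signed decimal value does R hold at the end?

Start: R = -650 = 10101110110.
R = -650 − 799 = -1449; wraps to 599 = 01001010111
R = −(599) = -599 = 10110101001
R = -599 + (-549) = -1148; wraps to 900 = 01110000100

900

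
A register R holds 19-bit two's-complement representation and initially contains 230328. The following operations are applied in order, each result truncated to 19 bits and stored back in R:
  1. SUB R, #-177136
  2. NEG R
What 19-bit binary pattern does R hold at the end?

0011100100001011000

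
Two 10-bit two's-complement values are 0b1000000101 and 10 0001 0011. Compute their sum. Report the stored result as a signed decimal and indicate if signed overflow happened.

0b1000000101 → 1000000101 = -507 (signed)
10 0001 0011 → 1000010011 = -493 (signed)
  1000000101
+ 1000010011
= 0000011000  (discard carry-out 1)
Result 0000011000: MSB = 0 → value 24.
Both addends are negative but the stored result is non-negative: signed overflow. The true value -507 + (-493) = -1000 lies outside [-512, 511].

24; overflow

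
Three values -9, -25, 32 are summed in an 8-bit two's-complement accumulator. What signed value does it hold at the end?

-9 + (-25) = -34 (11011110)
-34 + 32 = -2 (11111110)

-2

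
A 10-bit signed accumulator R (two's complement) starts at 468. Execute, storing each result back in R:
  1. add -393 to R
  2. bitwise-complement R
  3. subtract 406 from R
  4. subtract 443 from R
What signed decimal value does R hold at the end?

99

Start: R = 468 = 0111010100.
R = 468 + (-393) = 75 = 0001001011
R = NOT 0001001011 = 1110110100 = -76
R = -76 − 406 = -482 = 1000011110
R = -482 − 443 = -925; wraps to 99 = 0001100011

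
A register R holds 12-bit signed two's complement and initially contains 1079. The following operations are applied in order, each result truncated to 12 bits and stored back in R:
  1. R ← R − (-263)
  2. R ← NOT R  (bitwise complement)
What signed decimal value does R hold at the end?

Start: R = 1079 = 010000110111.
R = 1079 − (-263) = 1342 = 010100111110
R = NOT 010100111110 = 101011000001 = -1343

-1343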